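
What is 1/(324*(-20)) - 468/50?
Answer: -303269/32400 ≈ -9.3602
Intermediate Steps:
1/(324*(-20)) - 468/50 = (1/324)*(-1/20) - 468*1/50 = -1/6480 - 234/25 = -303269/32400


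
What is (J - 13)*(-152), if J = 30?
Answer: -2584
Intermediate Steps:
(J - 13)*(-152) = (30 - 13)*(-152) = 17*(-152) = -2584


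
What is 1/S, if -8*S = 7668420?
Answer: -2/1917105 ≈ -1.0432e-6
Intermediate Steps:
S = -1917105/2 (S = -1/8*7668420 = -1917105/2 ≈ -9.5855e+5)
1/S = 1/(-1917105/2) = -2/1917105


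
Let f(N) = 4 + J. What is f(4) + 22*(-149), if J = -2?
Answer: -3276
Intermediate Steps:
f(N) = 2 (f(N) = 4 - 2 = 2)
f(4) + 22*(-149) = 2 + 22*(-149) = 2 - 3278 = -3276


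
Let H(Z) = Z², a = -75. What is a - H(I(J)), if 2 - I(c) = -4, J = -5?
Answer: -111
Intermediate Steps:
I(c) = 6 (I(c) = 2 - 1*(-4) = 2 + 4 = 6)
a - H(I(J)) = -75 - 1*6² = -75 - 1*36 = -75 - 36 = -111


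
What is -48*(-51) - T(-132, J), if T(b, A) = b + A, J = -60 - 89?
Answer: 2729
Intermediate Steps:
J = -149
T(b, A) = A + b
-48*(-51) - T(-132, J) = -48*(-51) - (-149 - 132) = 2448 - 1*(-281) = 2448 + 281 = 2729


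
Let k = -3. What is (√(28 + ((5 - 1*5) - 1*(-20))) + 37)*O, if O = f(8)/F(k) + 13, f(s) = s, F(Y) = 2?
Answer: 629 + 68*√3 ≈ 746.78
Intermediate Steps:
O = 17 (O = 8/2 + 13 = 8*(½) + 13 = 4 + 13 = 17)
(√(28 + ((5 - 1*5) - 1*(-20))) + 37)*O = (√(28 + ((5 - 1*5) - 1*(-20))) + 37)*17 = (√(28 + ((5 - 5) + 20)) + 37)*17 = (√(28 + (0 + 20)) + 37)*17 = (√(28 + 20) + 37)*17 = (√48 + 37)*17 = (4*√3 + 37)*17 = (37 + 4*√3)*17 = 629 + 68*√3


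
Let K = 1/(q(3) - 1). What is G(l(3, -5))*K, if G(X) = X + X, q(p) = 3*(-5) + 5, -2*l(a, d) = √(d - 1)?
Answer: I*√6/11 ≈ 0.22268*I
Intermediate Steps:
l(a, d) = -√(-1 + d)/2 (l(a, d) = -√(d - 1)/2 = -√(-1 + d)/2)
q(p) = -10 (q(p) = -15 + 5 = -10)
K = -1/11 (K = 1/(-10 - 1) = 1/(-11) = -1/11 ≈ -0.090909)
G(X) = 2*X
G(l(3, -5))*K = (2*(-√(-1 - 5)/2))*(-1/11) = (2*(-I*√6/2))*(-1/11) = -I*√6*(-1/11) = I*√6/11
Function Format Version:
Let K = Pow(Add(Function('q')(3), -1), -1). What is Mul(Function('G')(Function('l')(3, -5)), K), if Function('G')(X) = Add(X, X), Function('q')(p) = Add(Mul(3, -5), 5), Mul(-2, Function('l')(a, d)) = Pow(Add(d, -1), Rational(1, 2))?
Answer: Mul(Rational(1, 11), I, Pow(6, Rational(1, 2))) ≈ Mul(0.22268, I)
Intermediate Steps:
Function('l')(a, d) = Mul(Rational(-1, 2), Pow(Add(-1, d), Rational(1, 2))) (Function('l')(a, d) = Mul(Rational(-1, 2), Pow(Add(d, -1), Rational(1, 2))) = Mul(Rational(-1, 2), Pow(Add(-1, d), Rational(1, 2))))
Function('q')(p) = -10 (Function('q')(p) = Add(-15, 5) = -10)
K = Rational(-1, 11) (K = Pow(Add(-10, -1), -1) = Pow(-11, -1) = Rational(-1, 11) ≈ -0.090909)
Function('G')(X) = Mul(2, X)
Mul(Function('G')(Function('l')(3, -5)), K) = Mul(Mul(2, Mul(Rational(-1, 2), Pow(Add(-1, -5), Rational(1, 2)))), Rational(-1, 11)) = Mul(Mul(2, Mul(Rational(-1, 2), Pow(-6, Rational(1, 2)))), Rational(-1, 11)) = Mul(Mul(2, Mul(Rational(-1, 2), Mul(I, Pow(6, Rational(1, 2))))), Rational(-1, 11)) = Mul(Mul(2, Mul(Rational(-1, 2), I, Pow(6, Rational(1, 2)))), Rational(-1, 11)) = Mul(Mul(-1, I, Pow(6, Rational(1, 2))), Rational(-1, 11)) = Mul(Rational(1, 11), I, Pow(6, Rational(1, 2)))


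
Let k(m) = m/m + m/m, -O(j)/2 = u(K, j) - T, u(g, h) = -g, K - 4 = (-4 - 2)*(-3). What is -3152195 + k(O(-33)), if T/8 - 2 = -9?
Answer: -3152193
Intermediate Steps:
T = -56 (T = 16 + 8*(-9) = 16 - 72 = -56)
K = 22 (K = 4 + (-4 - 2)*(-3) = 4 - 6*(-3) = 4 + 18 = 22)
O(j) = -68 (O(j) = -2*(-1*22 - 1*(-56)) = -2*(-22 + 56) = -2*34 = -68)
k(m) = 2 (k(m) = 1 + 1 = 2)
-3152195 + k(O(-33)) = -3152195 + 2 = -3152193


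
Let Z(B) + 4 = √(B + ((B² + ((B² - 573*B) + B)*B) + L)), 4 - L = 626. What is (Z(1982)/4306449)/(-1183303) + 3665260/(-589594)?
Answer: -9338778301990184422/1502236581902592459 - 2*√1385716631/5095834021047 ≈ -6.2166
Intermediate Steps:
L = -622 (L = 4 - 1*626 = 4 - 626 = -622)
Z(B) = -4 + √(-622 + B + B² + B*(B² - 572*B)) (Z(B) = -4 + √(B + ((B² + ((B² - 573*B) + B)*B) - 622)) = -4 + √(B + ((B² + (B² - 572*B)*B) - 622)) = -4 + √(B + ((B² + B*(B² - 572*B)) - 622)) = -4 + √(B + (-622 + B² + B*(B² - 572*B))) = -4 + √(-622 + B + B² + B*(B² - 572*B)))
(Z(1982)/4306449)/(-1183303) + 3665260/(-589594) = ((-4 + √(-622 + 1982 + 1982³ - 571*1982²))/4306449)/(-1183303) + 3665260/(-589594) = ((-4 + √(-622 + 1982 + 7785938168 - 571*3928324))*(1/4306449))*(-1/1183303) + 3665260*(-1/589594) = ((-4 + √(-622 + 1982 + 7785938168 - 2243073004))*(1/4306449))*(-1/1183303) - 1832630/294797 = ((-4 + √5542866524)*(1/4306449))*(-1/1183303) - 1832630/294797 = ((-4 + 2*√1385716631)*(1/4306449))*(-1/1183303) - 1832630/294797 = (-4/4306449 + 2*√1385716631/4306449)*(-1/1183303) - 1832630/294797 = (4/5095834021047 - 2*√1385716631/5095834021047) - 1832630/294797 = -9338778301990184422/1502236581902592459 - 2*√1385716631/5095834021047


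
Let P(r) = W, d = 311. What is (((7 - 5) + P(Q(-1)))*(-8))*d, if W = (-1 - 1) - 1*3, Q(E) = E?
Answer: 7464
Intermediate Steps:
W = -5 (W = -2 - 3 = -5)
P(r) = -5
(((7 - 5) + P(Q(-1)))*(-8))*d = (((7 - 5) - 5)*(-8))*311 = ((2 - 5)*(-8))*311 = -3*(-8)*311 = 24*311 = 7464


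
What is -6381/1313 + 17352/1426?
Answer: 6841935/936169 ≈ 7.3084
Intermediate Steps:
-6381/1313 + 17352/1426 = -6381*1/1313 + 17352*(1/1426) = -6381/1313 + 8676/713 = 6841935/936169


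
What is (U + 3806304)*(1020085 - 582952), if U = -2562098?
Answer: 543883501398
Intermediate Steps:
(U + 3806304)*(1020085 - 582952) = (-2562098 + 3806304)*(1020085 - 582952) = 1244206*437133 = 543883501398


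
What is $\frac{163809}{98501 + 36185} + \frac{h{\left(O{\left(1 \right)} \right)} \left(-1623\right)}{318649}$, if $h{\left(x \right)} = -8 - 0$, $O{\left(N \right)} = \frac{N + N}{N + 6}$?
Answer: $\frac{99715965}{79330054} \approx 1.257$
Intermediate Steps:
$O{\left(N \right)} = \frac{2 N}{6 + N}$
$h{\left(x \right)} = -8$ ($h{\left(x \right)} = -8 + 0 = -8$)
$\frac{163809}{98501 + 36185} + \frac{h{\left(O{\left(1 \right)} \right)} \left(-1623\right)}{318649} = \frac{163809}{98501 + 36185} + \frac{\left(-8\right) \left(-1623\right)}{318649} = \frac{163809}{134686} + 12984 \cdot \frac{1}{318649} = 163809 \cdot \frac{1}{134686} + \frac{24}{589} = \frac{163809}{134686} + \frac{24}{589} = \frac{99715965}{79330054}$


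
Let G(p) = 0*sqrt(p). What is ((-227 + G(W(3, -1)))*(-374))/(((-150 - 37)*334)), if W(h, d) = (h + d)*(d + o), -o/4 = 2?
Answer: -227/167 ≈ -1.3593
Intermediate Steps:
o = -8 (o = -4*2 = -8)
W(h, d) = (-8 + d)*(d + h) (W(h, d) = (h + d)*(d - 8) = (d + h)*(-8 + d) = (-8 + d)*(d + h))
G(p) = 0
((-227 + G(W(3, -1)))*(-374))/(((-150 - 37)*334)) = ((-227 + 0)*(-374))/(((-150 - 37)*334)) = (-227*(-374))/((-187*334)) = 84898/(-62458) = 84898*(-1/62458) = -227/167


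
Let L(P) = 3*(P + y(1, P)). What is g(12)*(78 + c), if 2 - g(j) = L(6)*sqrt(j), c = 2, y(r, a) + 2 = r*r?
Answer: 160 - 2400*sqrt(3) ≈ -3996.9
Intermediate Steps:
y(r, a) = -2 + r**2 (y(r, a) = -2 + r*r = -2 + r**2)
L(P) = -3 + 3*P (L(P) = 3*(P + (-2 + 1**2)) = 3*(P + (-2 + 1)) = 3*(P - 1) = 3*(-1 + P) = -3 + 3*P)
g(j) = 2 - 15*sqrt(j) (g(j) = 2 - (-3 + 3*6)*sqrt(j) = 2 - (-3 + 18)*sqrt(j) = 2 - 15*sqrt(j))
g(12)*(78 + c) = (2 - 30*sqrt(3))*(78 + 2) = (2 - 30*sqrt(3))*80 = 160 - 2400*sqrt(3)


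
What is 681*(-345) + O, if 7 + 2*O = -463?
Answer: -235180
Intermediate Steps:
O = -235 (O = -7/2 + (1/2)*(-463) = -7/2 - 463/2 = -235)
681*(-345) + O = 681*(-345) - 235 = -234945 - 235 = -235180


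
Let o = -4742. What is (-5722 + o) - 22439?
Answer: -32903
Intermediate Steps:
(-5722 + o) - 22439 = (-5722 - 4742) - 22439 = -10464 - 22439 = -32903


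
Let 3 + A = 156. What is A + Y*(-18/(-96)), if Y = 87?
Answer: 2709/16 ≈ 169.31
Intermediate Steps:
A = 153 (A = -3 + 156 = 153)
A + Y*(-18/(-96)) = 153 + 87*(-18/(-96)) = 153 + 87*(-18*(-1/96)) = 153 + 87*(3/16) = 153 + 261/16 = 2709/16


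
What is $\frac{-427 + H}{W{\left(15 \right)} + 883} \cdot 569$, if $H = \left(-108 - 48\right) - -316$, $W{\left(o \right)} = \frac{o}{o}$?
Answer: $- \frac{151923}{884} \approx -171.86$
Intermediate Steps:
$W{\left(o \right)} = 1$
$H = 160$ ($H = \left(-108 - 48\right) + 316 = -156 + 316 = 160$)
$\frac{-427 + H}{W{\left(15 \right)} + 883} \cdot 569 = \frac{-427 + 160}{1 + 883} \cdot 569 = - \frac{267}{884} \cdot 569 = \left(-267\right) \frac{1}{884} \cdot 569 = \left(- \frac{267}{884}\right) 569 = - \frac{151923}{884}$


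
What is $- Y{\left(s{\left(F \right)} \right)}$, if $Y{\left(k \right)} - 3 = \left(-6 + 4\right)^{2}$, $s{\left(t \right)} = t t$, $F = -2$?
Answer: $-7$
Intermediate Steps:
$s{\left(t \right)} = t^{2}$
$Y{\left(k \right)} = 7$ ($Y{\left(k \right)} = 3 + \left(-6 + 4\right)^{2} = 3 + \left(-2\right)^{2} = 3 + 4 = 7$)
$- Y{\left(s{\left(F \right)} \right)} = \left(-1\right) 7 = -7$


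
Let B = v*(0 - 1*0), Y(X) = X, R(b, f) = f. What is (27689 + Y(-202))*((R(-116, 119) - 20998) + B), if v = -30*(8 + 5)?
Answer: -573901073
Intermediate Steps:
v = -390 (v = -30*13 = -390)
B = 0 (B = -390*(0 - 1*0) = -390*(0 + 0) = -390*0 = 0)
(27689 + Y(-202))*((R(-116, 119) - 20998) + B) = (27689 - 202)*((119 - 20998) + 0) = 27487*(-20879 + 0) = 27487*(-20879) = -573901073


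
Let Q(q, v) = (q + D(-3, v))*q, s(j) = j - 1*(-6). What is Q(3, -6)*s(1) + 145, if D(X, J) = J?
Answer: 82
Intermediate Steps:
s(j) = 6 + j (s(j) = j + 6 = 6 + j)
Q(q, v) = q*(q + v) (Q(q, v) = (q + v)*q = q*(q + v))
Q(3, -6)*s(1) + 145 = (3*(3 - 6))*(6 + 1) + 145 = (3*(-3))*7 + 145 = -9*7 + 145 = -63 + 145 = 82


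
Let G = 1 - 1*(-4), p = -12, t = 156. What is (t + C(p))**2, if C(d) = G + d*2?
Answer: 18769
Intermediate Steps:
G = 5 (G = 1 + 4 = 5)
C(d) = 5 + 2*d (C(d) = 5 + d*2 = 5 + 2*d)
(t + C(p))**2 = (156 + (5 + 2*(-12)))**2 = (156 + (5 - 24))**2 = (156 - 19)**2 = 137**2 = 18769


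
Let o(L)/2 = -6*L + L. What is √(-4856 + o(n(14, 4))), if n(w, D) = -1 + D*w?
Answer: I*√5406 ≈ 73.526*I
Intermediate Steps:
o(L) = -10*L (o(L) = 2*(-6*L + L) = 2*(-5*L) = -10*L)
√(-4856 + o(n(14, 4))) = √(-4856 - 10*(-1 + 4*14)) = √(-4856 - 10*(-1 + 56)) = √(-4856 - 10*55) = √(-4856 - 550) = √(-5406) = I*√5406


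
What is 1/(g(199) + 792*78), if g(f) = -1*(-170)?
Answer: 1/61946 ≈ 1.6143e-5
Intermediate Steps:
g(f) = 170
1/(g(199) + 792*78) = 1/(170 + 792*78) = 1/(170 + 61776) = 1/61946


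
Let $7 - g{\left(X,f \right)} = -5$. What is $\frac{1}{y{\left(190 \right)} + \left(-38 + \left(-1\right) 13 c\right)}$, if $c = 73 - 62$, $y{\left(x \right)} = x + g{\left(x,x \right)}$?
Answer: $\frac{1}{21} \approx 0.047619$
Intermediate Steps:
$g{\left(X,f \right)} = 12$ ($g{\left(X,f \right)} = 7 - -5 = 7 + 5 = 12$)
$y{\left(x \right)} = 12 + x$ ($y{\left(x \right)} = x + 12 = 12 + x$)
$c = 11$
$\frac{1}{y{\left(190 \right)} + \left(-38 + \left(-1\right) 13 c\right)} = \frac{1}{\left(12 + 190\right) + \left(-38 + \left(-1\right) 13 \cdot 11\right)} = \frac{1}{202 - 181} = \frac{1}{21}$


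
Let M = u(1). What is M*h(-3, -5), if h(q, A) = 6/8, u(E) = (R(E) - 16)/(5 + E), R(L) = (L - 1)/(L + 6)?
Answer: -2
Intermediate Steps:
R(L) = (-1 + L)/(6 + L)
u(E) = (-16 + (-1 + E)/(6 + E))/(5 + E) (u(E) = ((-1 + E)/(6 + E) - 16)/(5 + E) = (-16 + (-1 + E)/(6 + E))/(5 + E))
M = -8/3 (M = (-97 - 15*1)/((5 + 1)*(6 + 1)) = (-97 - 15)/(6*7) = (⅙)*(⅐)*(-112) = -8/3 ≈ -2.6667)
h(q, A) = ¾ (h(q, A) = 6*(⅛) = ¾)
M*h(-3, -5) = -8/3*¾ = -2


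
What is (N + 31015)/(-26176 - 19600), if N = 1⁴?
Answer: -3877/5722 ≈ -0.67756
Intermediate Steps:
N = 1
(N + 31015)/(-26176 - 19600) = (1 + 31015)/(-26176 - 19600) = 31016/(-45776) = 31016*(-1/45776) = -3877/5722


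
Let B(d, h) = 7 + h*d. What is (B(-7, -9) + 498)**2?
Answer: 322624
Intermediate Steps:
B(d, h) = 7 + d*h
(B(-7, -9) + 498)**2 = ((7 - 7*(-9)) + 498)**2 = ((7 + 63) + 498)**2 = (70 + 498)**2 = 568**2 = 322624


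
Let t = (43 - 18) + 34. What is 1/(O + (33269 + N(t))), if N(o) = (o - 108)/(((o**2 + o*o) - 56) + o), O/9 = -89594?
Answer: -995/769211622 ≈ -1.2935e-6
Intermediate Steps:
O = -806346 (O = 9*(-89594) = -806346)
t = 59 (t = 25 + 34 = 59)
N(o) = (-108 + o)/(-56 + o + 2*o**2) (N(o) = (-108 + o)/(((o**2 + o**2) - 56) + o) = (-108 + o)/((2*o**2 - 56) + o) = (-108 + o)/((-56 + 2*o**2) + o) = (-108 + o)/(-56 + o + 2*o**2))
1/(O + (33269 + N(t))) = 1/(-806346 + (33269 + (-108 + 59)/(-56 + 59 + 2*59**2))) = 1/(-806346 + (33269 - 49/(-56 + 59 + 2*3481))) = 1/(-806346 + (33269 - 49/(-56 + 59 + 6962))) = 1/(-806346 + (33269 - 49/6965)) = 1/(-806346 + (33269 + (1/6965)*(-49))) = 1/(-806346 + (33269 - 7/995)) = 1/(-806346 + 33102648/995) = 1/(-769211622/995) = -995/769211622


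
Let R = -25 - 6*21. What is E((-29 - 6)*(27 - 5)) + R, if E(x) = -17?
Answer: -168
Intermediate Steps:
R = -151 (R = -25 - 126 = -151)
E((-29 - 6)*(27 - 5)) + R = -17 - 151 = -168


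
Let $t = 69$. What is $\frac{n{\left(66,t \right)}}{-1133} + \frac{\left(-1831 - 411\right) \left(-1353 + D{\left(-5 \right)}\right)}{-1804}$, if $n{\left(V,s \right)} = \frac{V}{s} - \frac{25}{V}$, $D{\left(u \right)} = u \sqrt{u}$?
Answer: $- \frac{1446001319}{859947} - \frac{5605 i \sqrt{5}}{902} \approx -1681.5 - 13.895 i$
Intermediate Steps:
$D{\left(u \right)} = u^{\frac{3}{2}}$
$n{\left(V,s \right)} = - \frac{25}{V} + \frac{V}{s}$
$\frac{n{\left(66,t \right)}}{-1133} + \frac{\left(-1831 - 411\right) \left(-1353 + D{\left(-5 \right)}\right)}{-1804} = \frac{- \frac{25}{66} + \frac{66}{69}}{-1133} + \frac{\left(-1831 - 411\right) \left(-1353 + \left(-5\right)^{\frac{3}{2}}\right)}{-1804} = \left(\left(-25\right) \frac{1}{66} + 66 \cdot \frac{1}{69}\right) \left(- \frac{1}{1133}\right) + - 2242 \left(-1353 - 5 i \sqrt{5}\right) \left(- \frac{1}{1804}\right) = \left(- \frac{25}{66} + \frac{22}{23}\right) \left(- \frac{1}{1133}\right) + \left(3033426 + 11210 i \sqrt{5}\right) \left(- \frac{1}{1804}\right) = \frac{877}{1518} \left(- \frac{1}{1133}\right) - \left(\frac{3363}{2} + \frac{5605 i \sqrt{5}}{902}\right) = - \frac{877}{1719894} - \left(\frac{3363}{2} + \frac{5605 i \sqrt{5}}{902}\right) = - \frac{1446001319}{859947} - \frac{5605 i \sqrt{5}}{902}$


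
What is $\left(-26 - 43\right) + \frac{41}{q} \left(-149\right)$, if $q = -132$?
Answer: $- \frac{2999}{132} \approx -22.72$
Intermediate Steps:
$\left(-26 - 43\right) + \frac{41}{q} \left(-149\right) = \left(-26 - 43\right) + \frac{41}{-132} \left(-149\right) = -69 + 41 \left(- \frac{1}{132}\right) \left(-149\right) = -69 - - \frac{6109}{132} = -69 + \frac{6109}{132} = - \frac{2999}{132}$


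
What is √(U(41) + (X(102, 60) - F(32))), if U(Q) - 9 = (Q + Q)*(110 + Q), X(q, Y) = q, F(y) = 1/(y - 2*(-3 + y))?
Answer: 3*√938366/26 ≈ 111.77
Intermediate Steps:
F(y) = 1/(6 - y) (F(y) = 1/(y + (6 - 2*y)) = 1/(6 - y))
U(Q) = 9 + 2*Q*(110 + Q) (U(Q) = 9 + (Q + Q)*(110 + Q) = 9 + (2*Q)*(110 + Q) = 9 + 2*Q*(110 + Q))
√(U(41) + (X(102, 60) - F(32))) = √((9 + 2*41² + 220*41) + (102 - (-1)/(-6 + 32))) = √((9 + 2*1681 + 9020) + (102 - (-1)/26)) = √((9 + 3362 + 9020) + (102 - (-1)/26)) = √(12391 + (102 - 1*(-1/26))) = √(12391 + (102 + 1/26)) = √(12391 + 2653/26) = √(324819/26) = 3*√938366/26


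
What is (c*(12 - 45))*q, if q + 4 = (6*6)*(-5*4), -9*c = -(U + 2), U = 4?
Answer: 15928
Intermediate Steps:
c = 2/3 (c = -(-1)*(4 + 2)/9 = -(-1)*6/9 = -1/9*(-6) = 2/3 ≈ 0.66667)
q = -724 (q = -4 + (6*6)*(-5*4) = -4 + 36*(-20) = -4 - 720 = -724)
(c*(12 - 45))*q = (2*(12 - 45)/3)*(-724) = ((2/3)*(-33))*(-724) = -22*(-724) = 15928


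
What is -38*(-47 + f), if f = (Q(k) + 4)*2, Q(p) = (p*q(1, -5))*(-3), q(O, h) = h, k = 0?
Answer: 1482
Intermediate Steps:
Q(p) = 15*p (Q(p) = (p*(-5))*(-3) = -5*p*(-3) = 15*p)
f = 8 (f = (15*0 + 4)*2 = (0 + 4)*2 = 4*2 = 8)
-38*(-47 + f) = -38*(-47 + 8) = -38*(-39) = 1482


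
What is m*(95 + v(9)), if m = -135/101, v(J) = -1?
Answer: -12690/101 ≈ -125.64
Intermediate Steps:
m = -135/101 (m = -135*1/101 = -135/101 ≈ -1.3366)
m*(95 + v(9)) = -135*(95 - 1)/101 = -135/101*94 = -12690/101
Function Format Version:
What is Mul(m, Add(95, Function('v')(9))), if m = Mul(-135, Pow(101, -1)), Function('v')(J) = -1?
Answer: Rational(-12690, 101) ≈ -125.64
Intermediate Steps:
m = Rational(-135, 101) (m = Mul(-135, Rational(1, 101)) = Rational(-135, 101) ≈ -1.3366)
Mul(m, Add(95, Function('v')(9))) = Mul(Rational(-135, 101), Add(95, -1)) = Mul(Rational(-135, 101), 94) = Rational(-12690, 101)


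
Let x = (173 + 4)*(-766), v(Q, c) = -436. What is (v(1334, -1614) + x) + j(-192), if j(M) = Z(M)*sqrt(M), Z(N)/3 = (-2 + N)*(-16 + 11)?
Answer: -136018 + 23280*I*sqrt(3) ≈ -1.3602e+5 + 40322.0*I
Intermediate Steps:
Z(N) = 30 - 15*N (Z(N) = 3*((-2 + N)*(-16 + 11)) = 3*((-2 + N)*(-5)) = 3*(10 - 5*N) = 30 - 15*N)
x = -135582 (x = 177*(-766) = -135582)
j(M) = sqrt(M)*(30 - 15*M) (j(M) = (30 - 15*M)*sqrt(M) = sqrt(M)*(30 - 15*M))
(v(1334, -1614) + x) + j(-192) = (-436 - 135582) + 15*sqrt(-192)*(2 - 1*(-192)) = -136018 + 15*(8*I*sqrt(3))*(2 + 192) = -136018 + 15*(8*I*sqrt(3))*194 = -136018 + 23280*I*sqrt(3)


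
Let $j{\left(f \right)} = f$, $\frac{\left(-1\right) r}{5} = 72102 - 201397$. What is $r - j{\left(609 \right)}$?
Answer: $645866$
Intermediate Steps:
$r = 646475$ ($r = - 5 \left(72102 - 201397\right) = \left(-5\right) \left(-129295\right) = 646475$)
$r - j{\left(609 \right)} = 646475 - 609 = 645866$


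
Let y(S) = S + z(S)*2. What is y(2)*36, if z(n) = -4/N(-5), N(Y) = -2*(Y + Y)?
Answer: 288/5 ≈ 57.600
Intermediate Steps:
N(Y) = -4*Y
z(n) = -⅕ (z(n) = -4/((-4*(-5))) = -4/20 = -4*1/20 = -⅕)
y(S) = -⅖ + S (y(S) = S - ⅕*2 = S - ⅖ = -⅖ + S)
y(2)*36 = (-⅖ + 2)*36 = (8/5)*36 = 288/5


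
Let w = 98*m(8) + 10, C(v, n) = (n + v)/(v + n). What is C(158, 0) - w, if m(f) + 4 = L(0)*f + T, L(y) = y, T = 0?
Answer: 383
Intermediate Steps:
C(v, n) = 1 (C(v, n) = (n + v)/(n + v) = 1)
m(f) = -4 (m(f) = -4 + (0*f + 0) = -4 + (0 + 0) = -4 + 0 = -4)
w = -382 (w = 98*(-4) + 10 = -392 + 10 = -382)
C(158, 0) - w = 1 - 1*(-382) = 1 + 382 = 383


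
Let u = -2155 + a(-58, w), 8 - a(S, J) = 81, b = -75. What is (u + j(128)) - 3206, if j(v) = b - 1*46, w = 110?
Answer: -5555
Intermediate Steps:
j(v) = -121 (j(v) = -75 - 1*46 = -75 - 46 = -121)
a(S, J) = -73 (a(S, J) = 8 - 1*81 = 8 - 81 = -73)
u = -2228 (u = -2155 - 73 = -2228)
(u + j(128)) - 3206 = (-2228 - 121) - 3206 = -2349 - 3206 = -5555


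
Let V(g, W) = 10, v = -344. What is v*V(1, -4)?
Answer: -3440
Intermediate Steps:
v*V(1, -4) = -344*10 = -3440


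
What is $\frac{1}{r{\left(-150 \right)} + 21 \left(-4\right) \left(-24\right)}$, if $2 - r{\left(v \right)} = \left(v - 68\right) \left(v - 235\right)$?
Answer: $- \frac{1}{81912} \approx -1.2208 \cdot 10^{-5}$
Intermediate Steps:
$r{\left(v \right)} = 2 - \left(-235 + v\right) \left(-68 + v\right)$ ($r{\left(v \right)} = 2 - \left(v - 68\right) \left(v - 235\right) = 2 - \left(-68 + v\right) \left(-235 + v\right) = 2 - \left(-235 + v\right) \left(-68 + v\right)$)
$\frac{1}{r{\left(-150 \right)} + 21 \left(-4\right) \left(-24\right)} = \frac{1}{\left(-15978 - \left(-150\right)^{2} + 303 \left(-150\right)\right) + 21 \left(-4\right) \left(-24\right)} = \frac{1}{\left(-15978 - 22500 - 45450\right) - -2016} = \frac{1}{\left(-15978 - 22500 - 45450\right) + 2016} = \frac{1}{-83928 + 2016} = \frac{1}{-81912} = - \frac{1}{81912}$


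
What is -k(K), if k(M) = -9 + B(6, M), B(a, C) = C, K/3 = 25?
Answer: -66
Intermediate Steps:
K = 75 (K = 3*25 = 75)
k(M) = -9 + M
-k(K) = -(-9 + 75) = -1*66 = -66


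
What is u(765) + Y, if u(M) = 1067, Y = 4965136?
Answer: 4966203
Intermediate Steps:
u(765) + Y = 1067 + 4965136 = 4966203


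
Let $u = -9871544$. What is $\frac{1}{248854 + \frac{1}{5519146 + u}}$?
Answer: $\frac{4352398}{1083111651891} \approx 4.0184 \cdot 10^{-6}$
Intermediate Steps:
$\frac{1}{248854 + \frac{1}{5519146 + u}} = \frac{1}{248854 + \frac{1}{5519146 - 9871544}} = \frac{1}{248854 + \frac{1}{-4352398}} = \frac{1}{248854 - \frac{1}{4352398}} = \frac{1}{\frac{1083111651891}{4352398}} = \frac{4352398}{1083111651891}$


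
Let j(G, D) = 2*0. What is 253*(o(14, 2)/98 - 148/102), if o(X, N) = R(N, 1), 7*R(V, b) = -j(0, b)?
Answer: -18722/51 ≈ -367.10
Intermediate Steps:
j(G, D) = 0
R(V, b) = 0 (R(V, b) = (-1*0)/7 = (1/7)*0 = 0)
o(X, N) = 0
253*(o(14, 2)/98 - 148/102) = 253*(0/98 - 148/102) = 253*(0*(1/98) - 148*1/102) = 253*(0 - 74/51) = 253*(-74/51) = -18722/51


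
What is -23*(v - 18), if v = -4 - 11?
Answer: 759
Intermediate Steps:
v = -15
-23*(v - 18) = -23*(-15 - 18) = -23*(-33) = 759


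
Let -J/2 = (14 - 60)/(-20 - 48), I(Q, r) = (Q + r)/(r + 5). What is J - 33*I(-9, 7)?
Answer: 141/34 ≈ 4.1471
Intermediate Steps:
I(Q, r) = (Q + r)/(5 + r)
J = -23/17 (J = -2*(14 - 60)/(-20 - 48) = -(-92)/(-68) = -(-92)*(-1)/68 = -2*23/34 = -23/17 ≈ -1.3529)
J - 33*I(-9, 7) = -23/17 - 33*(-9 + 7)/(5 + 7) = -23/17 - 33*(-2)/12 = -23/17 - 11*(-2)/4 = -23/17 - 33*(-1/6) = -23/17 + 11/2 = 141/34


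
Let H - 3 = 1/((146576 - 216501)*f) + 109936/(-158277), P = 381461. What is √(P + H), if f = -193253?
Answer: √69801670782987465858335138671829889/427766258557785 ≈ 617.63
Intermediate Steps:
H = 4930904961600652/2138831292788925 (H = 3 + (1/((146576 - 216501)*(-193253)) + 109936/(-158277)) = 3 + (-1/193253/(-69925) + 109936*(-1/158277)) = 3 + (-1/69925*(-1/193253) - 109936/158277) = 3 + (1/13513216025 - 109936/158277) = 3 - 1485588916766123/2138831292788925 = 4930904961600652/2138831292788925 ≈ 2.3054)
√(P + H) = √(381461 + 4930904961600652/2138831292788925) = √(815885654683517720077/2138831292788925) = √69801670782987465858335138671829889/427766258557785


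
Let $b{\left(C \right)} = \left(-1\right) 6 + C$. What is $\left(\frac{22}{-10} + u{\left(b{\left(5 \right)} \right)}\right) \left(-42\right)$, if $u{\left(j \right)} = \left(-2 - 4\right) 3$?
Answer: $\frac{4242}{5} \approx 848.4$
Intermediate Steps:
$b{\left(C \right)} = -6 + C$
$u{\left(j \right)} = -18$ ($u{\left(j \right)} = \left(-6\right) 3 = -18$)
$\left(\frac{22}{-10} + u{\left(b{\left(5 \right)} \right)}\right) \left(-42\right) = \left(\frac{22}{-10} - 18\right) \left(-42\right) = \left(22 \left(- \frac{1}{10}\right) - 18\right) \left(-42\right) = \left(- \frac{11}{5} - 18\right) \left(-42\right) = \left(- \frac{101}{5}\right) \left(-42\right) = \frac{4242}{5}$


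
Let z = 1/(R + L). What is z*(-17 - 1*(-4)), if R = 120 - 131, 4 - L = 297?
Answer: 13/304 ≈ 0.042763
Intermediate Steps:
L = -293 (L = 4 - 1*297 = 4 - 297 = -293)
R = -11
z = -1/304 (z = 1/(-11 - 293) = 1/(-304) = -1/304 ≈ -0.0032895)
z*(-17 - 1*(-4)) = -(-17 - 1*(-4))/304 = -(-17 + 4)/304 = -1/304*(-13) = 13/304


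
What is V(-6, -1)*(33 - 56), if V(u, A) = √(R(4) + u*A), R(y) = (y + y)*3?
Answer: -23*√30 ≈ -125.98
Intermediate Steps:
R(y) = 6*y (R(y) = (2*y)*3 = 6*y)
V(u, A) = √(24 + A*u) (V(u, A) = √(6*4 + u*A) = √(24 + A*u))
V(-6, -1)*(33 - 56) = √(24 - 1*(-6))*(33 - 56) = √(24 + 6)*(-23) = √30*(-23) = -23*√30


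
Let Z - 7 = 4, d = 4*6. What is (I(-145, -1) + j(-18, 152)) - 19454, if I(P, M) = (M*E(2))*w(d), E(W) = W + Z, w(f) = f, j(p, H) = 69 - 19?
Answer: -19716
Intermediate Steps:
d = 24
j(p, H) = 50
Z = 11 (Z = 7 + 4 = 11)
E(W) = 11 + W (E(W) = W + 11 = 11 + W)
I(P, M) = 312*M (I(P, M) = (M*(11 + 2))*24 = (M*13)*24 = (13*M)*24 = 312*M)
(I(-145, -1) + j(-18, 152)) - 19454 = (312*(-1) + 50) - 19454 = (-312 + 50) - 19454 = -262 - 19454 = -19716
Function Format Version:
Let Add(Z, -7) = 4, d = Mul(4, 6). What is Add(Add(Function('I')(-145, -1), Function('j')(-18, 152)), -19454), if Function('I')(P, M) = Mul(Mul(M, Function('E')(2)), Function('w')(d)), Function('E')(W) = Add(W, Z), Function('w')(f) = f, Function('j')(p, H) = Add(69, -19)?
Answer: -19716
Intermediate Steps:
d = 24
Function('j')(p, H) = 50
Z = 11 (Z = Add(7, 4) = 11)
Function('E')(W) = Add(11, W) (Function('E')(W) = Add(W, 11) = Add(11, W))
Function('I')(P, M) = Mul(312, M) (Function('I')(P, M) = Mul(Mul(M, Add(11, 2)), 24) = Mul(Mul(M, 13), 24) = Mul(Mul(13, M), 24) = Mul(312, M))
Add(Add(Function('I')(-145, -1), Function('j')(-18, 152)), -19454) = Add(Add(Mul(312, -1), 50), -19454) = Add(Add(-312, 50), -19454) = Add(-262, -19454) = -19716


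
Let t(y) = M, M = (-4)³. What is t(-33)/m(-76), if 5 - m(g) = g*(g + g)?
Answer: 64/11547 ≈ 0.0055426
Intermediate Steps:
m(g) = 5 - 2*g² (m(g) = 5 - g*(g + g) = 5 - g*2*g = 5 - 2*g²)
M = -64
t(y) = -64
t(-33)/m(-76) = -64/(5 - 2*(-76)²) = -64/(5 - 2*5776) = -64/(5 - 11552) = -64/(-11547) = -64*(-1/11547) = 64/11547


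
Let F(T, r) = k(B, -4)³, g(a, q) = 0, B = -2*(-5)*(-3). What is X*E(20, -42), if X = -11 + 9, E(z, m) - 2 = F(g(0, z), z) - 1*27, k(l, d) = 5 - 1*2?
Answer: -4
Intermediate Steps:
B = -30 (B = 10*(-3) = -30)
k(l, d) = 3 (k(l, d) = 5 - 2 = 3)
F(T, r) = 27 (F(T, r) = 3³ = 27)
E(z, m) = 2 (E(z, m) = 2 + (27 - 1*27) = 2 + (27 - 27) = 2 + 0 = 2)
X = -2
X*E(20, -42) = -2*2 = -4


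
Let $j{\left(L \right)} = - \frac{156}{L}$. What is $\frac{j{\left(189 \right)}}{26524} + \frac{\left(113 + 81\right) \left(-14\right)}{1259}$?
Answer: $- \frac{1134633515}{525951027} \approx -2.1573$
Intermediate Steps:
$\frac{j{\left(189 \right)}}{26524} + \frac{\left(113 + 81\right) \left(-14\right)}{1259} = \frac{\left(-156\right) \frac{1}{189}}{26524} + \frac{\left(113 + 81\right) \left(-14\right)}{1259} = \left(-156\right) \frac{1}{189} \cdot \frac{1}{26524} + 194 \left(-14\right) \frac{1}{1259} = \left(- \frac{52}{63}\right) \frac{1}{26524} - \frac{2716}{1259} = - \frac{13}{417753} - \frac{2716}{1259} = - \frac{1134633515}{525951027}$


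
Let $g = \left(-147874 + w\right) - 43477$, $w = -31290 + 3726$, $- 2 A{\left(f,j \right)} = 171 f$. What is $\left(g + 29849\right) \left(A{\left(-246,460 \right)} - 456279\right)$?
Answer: $82290220236$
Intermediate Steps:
$A{\left(f,j \right)} = - \frac{171 f}{2}$
$w = -27564$
$g = -218915$ ($g = \left(-147874 - 27564\right) - 43477 = -175438 - 43477 = -218915$)
$\left(g + 29849\right) \left(A{\left(-246,460 \right)} - 456279\right) = \left(-218915 + 29849\right) \left(\left(- \frac{171}{2}\right) \left(-246\right) - 456279\right) = - 189066 \left(21033 - 456279\right) = \left(-189066\right) \left(-435246\right) = 82290220236$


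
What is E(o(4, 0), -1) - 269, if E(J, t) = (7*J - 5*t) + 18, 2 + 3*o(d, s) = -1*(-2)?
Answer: -246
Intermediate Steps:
o(d, s) = 0 (o(d, s) = -⅔ + (-1*(-2))/3 = -⅔ + (⅓)*2 = -⅔ + ⅔ = 0)
E(J, t) = 18 - 5*t + 7*J (E(J, t) = (-5*t + 7*J) + 18 = 18 - 5*t + 7*J)
E(o(4, 0), -1) - 269 = (18 - 5*(-1) + 7*0) - 269 = (18 + 5 + 0) - 269 = 23 - 269 = -246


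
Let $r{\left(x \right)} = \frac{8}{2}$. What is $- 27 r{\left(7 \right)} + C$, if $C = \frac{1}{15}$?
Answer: $- \frac{1619}{15} \approx -107.93$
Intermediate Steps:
$r{\left(x \right)} = 4$ ($r{\left(x \right)} = 8 \cdot \frac{1}{2} = 4$)
$C = \frac{1}{15} \approx 0.066667$
$- 27 r{\left(7 \right)} + C = \left(-27\right) 4 + \frac{1}{15} = -108 + \frac{1}{15} = - \frac{1619}{15}$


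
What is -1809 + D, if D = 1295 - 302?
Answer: -816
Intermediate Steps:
D = 993
-1809 + D = -1809 + 993 = -816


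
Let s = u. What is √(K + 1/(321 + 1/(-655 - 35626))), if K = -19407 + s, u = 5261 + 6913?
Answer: I*√9810401145887378/1164620 ≈ 85.047*I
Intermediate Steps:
u = 12174
s = 12174
K = -7233 (K = -19407 + 12174 = -7233)
√(K + 1/(321 + 1/(-655 - 35626))) = √(-7233 + 1/(321 + 1/(-655 - 35626))) = √(-7233 + 1/(321 + 1/(-36281))) = √(-7233 + 1/(321 - 1/36281)) = √(-7233 + 1/(11646200/36281)) = √(-7233 + 36281/11646200) = √(-84236928319/11646200) = I*√9810401145887378/1164620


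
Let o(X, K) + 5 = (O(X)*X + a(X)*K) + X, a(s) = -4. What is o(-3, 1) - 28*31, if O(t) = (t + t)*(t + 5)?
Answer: -844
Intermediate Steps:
O(t) = 2*t*(5 + t) (O(t) = (2*t)*(5 + t) = 2*t*(5 + t))
o(X, K) = -5 + X - 4*K + 2*X²*(5 + X) (o(X, K) = -5 + (((2*X*(5 + X))*X - 4*K) + X) = -5 + ((2*X²*(5 + X) - 4*K) + X) = -5 + ((-4*K + 2*X²*(5 + X)) + X) = -5 + (X - 4*K + 2*X²*(5 + X)) = -5 + X - 4*K + 2*X²*(5 + X))
o(-3, 1) - 28*31 = (-5 - 3 - 4*1 + 2*(-3)²*(5 - 3)) - 28*31 = (-5 - 3 - 4 + 2*9*2) - 868 = (-5 - 3 - 4 + 36) - 868 = 24 - 868 = -844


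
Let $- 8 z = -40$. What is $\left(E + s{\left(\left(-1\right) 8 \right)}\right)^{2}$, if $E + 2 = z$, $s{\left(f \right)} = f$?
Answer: $25$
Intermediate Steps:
$z = 5$ ($z = \left(- \frac{1}{8}\right) \left(-40\right) = 5$)
$E = 3$ ($E = -2 + 5 = 3$)
$\left(E + s{\left(\left(-1\right) 8 \right)}\right)^{2} = \left(3 - 8\right)^{2} = \left(-5\right)^{2} = 25$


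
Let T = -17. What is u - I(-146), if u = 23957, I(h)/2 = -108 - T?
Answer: 24139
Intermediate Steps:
I(h) = -182 (I(h) = 2*(-108 - 1*(-17)) = 2*(-108 + 17) = 2*(-91) = -182)
u - I(-146) = 23957 - 1*(-182) = 23957 + 182 = 24139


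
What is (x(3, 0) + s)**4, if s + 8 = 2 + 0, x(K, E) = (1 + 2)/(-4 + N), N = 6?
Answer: 6561/16 ≈ 410.06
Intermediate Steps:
x(K, E) = 3/2 (x(K, E) = (1 + 2)/(-4 + 6) = 3/2)
s = -6 (s = -8 + (2 + 0) = -8 + 2 = -6)
(x(3, 0) + s)**4 = (3/2 - 6)**4 = (-9/2)**4 = 6561/16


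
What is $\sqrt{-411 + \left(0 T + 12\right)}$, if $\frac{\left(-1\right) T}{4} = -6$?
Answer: $i \sqrt{399} \approx 19.975 i$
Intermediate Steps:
$T = 24$ ($T = \left(-4\right) \left(-6\right) = 24$)
$\sqrt{-411 + \left(0 T + 12\right)} = \sqrt{-411 + \left(0 \cdot 24 + 12\right)} = \sqrt{-411 + \left(0 + 12\right)} = \sqrt{-411 + 12} = \sqrt{-399} = i \sqrt{399}$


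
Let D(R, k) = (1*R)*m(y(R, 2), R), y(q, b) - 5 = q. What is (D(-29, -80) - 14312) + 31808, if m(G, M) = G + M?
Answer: 19033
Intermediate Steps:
y(q, b) = 5 + q
D(R, k) = R*(5 + 2*R) (D(R, k) = (1*R)*((5 + R) + R) = R*(5 + 2*R))
(D(-29, -80) - 14312) + 31808 = (-29*(5 + 2*(-29)) - 14312) + 31808 = (-29*(5 - 58) - 14312) + 31808 = (-29*(-53) - 14312) + 31808 = (1537 - 14312) + 31808 = -12775 + 31808 = 19033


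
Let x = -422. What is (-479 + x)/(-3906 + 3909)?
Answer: -901/3 ≈ -300.33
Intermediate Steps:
(-479 + x)/(-3906 + 3909) = (-479 - 422)/(-3906 + 3909) = -901/3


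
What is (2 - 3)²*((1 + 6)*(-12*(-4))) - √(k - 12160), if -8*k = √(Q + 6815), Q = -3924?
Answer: 336 - √(-194560 - 14*√59)/4 ≈ 336.0 - 110.3*I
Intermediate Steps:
k = -7*√59/8 (k = -√(-3924 + 6815)/8 = -7*√59/8 ≈ -6.7210)
(2 - 3)²*((1 + 6)*(-12*(-4))) - √(k - 12160) = (2 - 3)²*((1 + 6)*(-12*(-4))) - √(-7*√59/8 - 12160) = (-1)²*(7*48) - √(-12160 - 7*√59/8) = 1*336 - √(-12160 - 7*√59/8) = 336 - √(-12160 - 7*√59/8)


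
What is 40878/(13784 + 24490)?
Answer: 6813/6379 ≈ 1.0680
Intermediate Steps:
40878/(13784 + 24490) = 40878/38274 = 40878*(1/38274) = 6813/6379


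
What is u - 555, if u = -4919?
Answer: -5474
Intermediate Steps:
u - 555 = -4919 - 555 = -5474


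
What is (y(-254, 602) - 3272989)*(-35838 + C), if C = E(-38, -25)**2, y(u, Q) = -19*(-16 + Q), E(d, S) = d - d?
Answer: 117696400074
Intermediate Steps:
E(d, S) = 0
y(u, Q) = 304 - 19*Q
C = 0 (C = 0**2 = 0)
(y(-254, 602) - 3272989)*(-35838 + C) = ((304 - 19*602) - 3272989)*(-35838 + 0) = ((304 - 11438) - 3272989)*(-35838) = (-11134 - 3272989)*(-35838) = -3284123*(-35838) = 117696400074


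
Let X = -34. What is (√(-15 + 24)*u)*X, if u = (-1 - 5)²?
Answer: -3672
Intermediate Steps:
u = 36 (u = (-6)² = 36)
(√(-15 + 24)*u)*X = (√(-15 + 24)*36)*(-34) = (√9*36)*(-34) = (3*36)*(-34) = 108*(-34) = -3672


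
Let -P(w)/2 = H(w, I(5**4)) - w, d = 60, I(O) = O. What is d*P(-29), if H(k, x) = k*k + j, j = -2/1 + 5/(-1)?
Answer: -103560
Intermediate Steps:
j = -7 (j = -2*1 + 5*(-1) = -2 - 5 = -7)
H(k, x) = -7 + k**2 (H(k, x) = k*k - 7 = k**2 - 7 = -7 + k**2)
P(w) = 14 - 2*w**2 + 2*w (P(w) = -2*((-7 + w**2) - w) = -2*(-7 + w**2 - w) = 14 - 2*w**2 + 2*w)
d*P(-29) = 60*(14 - 2*(-29)**2 + 2*(-29)) = 60*(14 - 2*841 - 58) = 60*(14 - 1682 - 58) = 60*(-1726) = -103560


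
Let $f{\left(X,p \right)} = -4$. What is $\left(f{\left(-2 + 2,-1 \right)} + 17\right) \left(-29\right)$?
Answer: $-377$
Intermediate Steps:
$\left(f{\left(-2 + 2,-1 \right)} + 17\right) \left(-29\right) = \left(-4 + 17\right) \left(-29\right) = 13 \left(-29\right) = -377$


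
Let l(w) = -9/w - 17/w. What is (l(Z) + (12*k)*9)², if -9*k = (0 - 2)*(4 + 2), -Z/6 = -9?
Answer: 15015625/729 ≈ 20598.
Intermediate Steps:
Z = 54 (Z = -6*(-9) = 54)
k = 4/3 (k = -(0 - 2)*(4 + 2)/9 = -(-2)*6/9 = -⅑*(-12) = 4/3 ≈ 1.3333)
l(w) = -26/w
(l(Z) + (12*k)*9)² = (-26/54 + (12*(4/3))*9)² = (-26*1/54 + 16*9)² = (-13/27 + 144)² = (3875/27)² = 15015625/729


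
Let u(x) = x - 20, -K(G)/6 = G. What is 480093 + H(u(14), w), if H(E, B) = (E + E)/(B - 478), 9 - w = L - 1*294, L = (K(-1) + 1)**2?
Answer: 26885211/56 ≈ 4.8009e+5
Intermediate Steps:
K(G) = -6*G
L = 49 (L = (-6*(-1) + 1)**2 = (6 + 1)**2 = 7**2 = 49)
w = 254 (w = 9 - (49 - 1*294) = 9 - (49 - 294) = 9 - 1*(-245) = 9 + 245 = 254)
u(x) = -20 + x
H(E, B) = 2*E/(-478 + B) (H(E, B) = (2*E)/(-478 + B) = 2*E/(-478 + B))
480093 + H(u(14), w) = 480093 + 2*(-20 + 14)/(-478 + 254) = 480093 + 2*(-6)/(-224) = 480093 + 2*(-6)*(-1/224) = 480093 + 3/56 = 26885211/56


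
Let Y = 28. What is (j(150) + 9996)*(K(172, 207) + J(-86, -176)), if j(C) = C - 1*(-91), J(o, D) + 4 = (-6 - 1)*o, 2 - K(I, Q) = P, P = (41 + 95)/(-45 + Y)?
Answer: 6224096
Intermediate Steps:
P = -8 (P = (41 + 95)/(-45 + 28) = 136/(-17) = 136*(-1/17) = -8)
K(I, Q) = 10 (K(I, Q) = 2 - 1*(-8) = 2 + 8 = 10)
J(o, D) = -4 - 7*o (J(o, D) = -4 + (-6 - 1)*o = -4 - 7*o)
j(C) = 91 + C (j(C) = C + 91 = 91 + C)
(j(150) + 9996)*(K(172, 207) + J(-86, -176)) = ((91 + 150) + 9996)*(10 + (-4 - 7*(-86))) = (241 + 9996)*(10 + (-4 + 602)) = 10237*(10 + 598) = 10237*608 = 6224096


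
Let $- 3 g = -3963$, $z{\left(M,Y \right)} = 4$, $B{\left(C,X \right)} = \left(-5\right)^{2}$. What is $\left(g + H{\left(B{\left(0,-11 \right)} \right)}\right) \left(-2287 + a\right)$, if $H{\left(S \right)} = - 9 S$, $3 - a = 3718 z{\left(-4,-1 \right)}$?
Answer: $-18802976$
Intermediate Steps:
$B{\left(C,X \right)} = 25$
$g = 1321$ ($g = \left(- \frac{1}{3}\right) \left(-3963\right) = 1321$)
$a = -14869$ ($a = 3 - 3718 \cdot 4 = 3 - 14872 = -14869$)
$\left(g + H{\left(B{\left(0,-11 \right)} \right)}\right) \left(-2287 + a\right) = \left(1321 - 225\right) \left(-2287 - 14869\right) = \left(1321 - 225\right) \left(-17156\right) = 1096 \left(-17156\right) = -18802976$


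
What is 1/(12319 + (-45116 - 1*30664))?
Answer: -1/63461 ≈ -1.5758e-5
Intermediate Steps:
1/(12319 + (-45116 - 1*30664)) = 1/(12319 + (-45116 - 30664)) = 1/(12319 - 75780) = 1/(-63461) = -1/63461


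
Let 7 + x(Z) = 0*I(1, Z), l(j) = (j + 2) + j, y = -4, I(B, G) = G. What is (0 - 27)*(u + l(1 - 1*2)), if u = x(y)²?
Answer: -1323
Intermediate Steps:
l(j) = 2 + 2*j (l(j) = (2 + j) + j = 2 + 2*j)
x(Z) = -7 (x(Z) = -7 + 0*Z = -7 + 0 = -7)
u = 49 (u = (-7)² = 49)
(0 - 27)*(u + l(1 - 1*2)) = (0 - 27)*(49 + (2 + 2*(1 - 1*2))) = -27*(49 + (2 + 2*(1 - 2))) = -27*(49 + (2 + 2*(-1))) = -27*(49 + (2 - 2)) = -27*(49 + 0) = -27*49 = -1323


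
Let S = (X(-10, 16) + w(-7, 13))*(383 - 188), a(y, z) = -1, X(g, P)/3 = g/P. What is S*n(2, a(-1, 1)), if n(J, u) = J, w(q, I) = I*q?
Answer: -144885/4 ≈ -36221.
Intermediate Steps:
X(g, P) = 3*g/P (X(g, P) = 3*(g/P) = 3*g/P)
S = -144885/8 (S = (3*(-10)/16 + 13*(-7))*(383 - 188) = (3*(-10)*(1/16) - 91)*195 = (-15/8 - 91)*195 = -743/8*195 = -144885/8 ≈ -18111.)
S*n(2, a(-1, 1)) = -144885/8*2 = -144885/4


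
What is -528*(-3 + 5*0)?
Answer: 1584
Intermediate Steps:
-528*(-3 + 5*0) = -528*(-3 + 0) = -528*(-3) = 1584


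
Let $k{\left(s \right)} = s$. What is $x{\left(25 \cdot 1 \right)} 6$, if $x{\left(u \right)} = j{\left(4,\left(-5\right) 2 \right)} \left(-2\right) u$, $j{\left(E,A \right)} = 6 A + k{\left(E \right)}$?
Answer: $16800$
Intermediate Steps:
$j{\left(E,A \right)} = E + 6 A$ ($j{\left(E,A \right)} = 6 A + E = E + 6 A$)
$x{\left(u \right)} = 112 u$ ($x{\left(u \right)} = \left(4 + 6 \left(\left(-5\right) 2\right)\right) \left(-2\right) u = \left(4 + 6 \left(-10\right)\right) \left(-2\right) u = \left(4 - 60\right) \left(-2\right) u = \left(-56\right) \left(-2\right) u = 112 u$)
$x{\left(25 \cdot 1 \right)} 6 = 112 \cdot 25 \cdot 1 \cdot 6 = 112 \cdot 25 \cdot 6 = 2800 \cdot 6 = 16800$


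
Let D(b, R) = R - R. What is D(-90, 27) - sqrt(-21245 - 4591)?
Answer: -2*I*sqrt(6459) ≈ -160.74*I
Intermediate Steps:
D(b, R) = 0
D(-90, 27) - sqrt(-21245 - 4591) = 0 - sqrt(-21245 - 4591) = 0 - sqrt(-25836) = 0 - 2*I*sqrt(6459) = -2*I*sqrt(6459)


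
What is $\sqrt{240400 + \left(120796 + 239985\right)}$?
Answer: $7 \sqrt{12269} \approx 775.36$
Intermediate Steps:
$\sqrt{240400 + \left(120796 + 239985\right)} = \sqrt{240400 + 360781} = \sqrt{601181} = 7 \sqrt{12269}$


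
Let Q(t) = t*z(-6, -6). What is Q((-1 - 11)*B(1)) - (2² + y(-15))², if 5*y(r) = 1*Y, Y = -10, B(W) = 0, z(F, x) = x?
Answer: -4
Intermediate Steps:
y(r) = -2 (y(r) = (1*(-10))/5 = (⅕)*(-10) = -2)
Q(t) = -6*t (Q(t) = t*(-6) = -6*t)
Q((-1 - 11)*B(1)) - (2² + y(-15))² = -6*(-1 - 11)*0 - (2² - 2)² = -(-72)*0 - (4 - 2)² = -6*0 - 1*2² = 0 - 1*4 = 0 - 4 = -4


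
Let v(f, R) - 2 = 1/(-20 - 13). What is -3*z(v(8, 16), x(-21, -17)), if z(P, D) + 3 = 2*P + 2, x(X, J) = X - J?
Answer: -97/11 ≈ -8.8182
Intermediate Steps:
v(f, R) = 65/33 (v(f, R) = 2 + 1/(-20 - 13) = 2 + 1/(-33) = 2 - 1/33 = 65/33)
z(P, D) = -1 + 2*P (z(P, D) = -3 + (2*P + 2) = -3 + (2 + 2*P) = -1 + 2*P)
-3*z(v(8, 16), x(-21, -17)) = -3*(-1 + 2*(65/33)) = -3*(-1 + 130/33) = -3*97/33 = -97/11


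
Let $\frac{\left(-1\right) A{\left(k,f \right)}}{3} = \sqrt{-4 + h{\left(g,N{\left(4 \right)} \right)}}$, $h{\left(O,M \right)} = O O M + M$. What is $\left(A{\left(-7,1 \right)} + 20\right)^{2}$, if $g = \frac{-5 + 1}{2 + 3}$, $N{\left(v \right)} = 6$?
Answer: $\frac{11314}{25} - 24 \sqrt{146} \approx 162.57$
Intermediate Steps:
$g = - \frac{4}{5} \approx -0.8$
$h{\left(O,M \right)} = M + M O^{2}$ ($h{\left(O,M \right)} = O^{2} M + M = M O^{2} + M = M + M O^{2}$)
$A{\left(k,f \right)} = - \frac{3 \sqrt{146}}{5}$ ($A{\left(k,f \right)} = - 3 \sqrt{-4 + 6 \left(1 + \left(- \frac{4}{5}\right)^{2}\right)} = - 3 \sqrt{-4 + 6 \left(1 + \frac{16}{25}\right)} = - 3 \sqrt{-4 + 6 \cdot \frac{41}{25}} = - 3 \sqrt{-4 + \frac{246}{25}} = - 3 \sqrt{\frac{146}{25}} = - 3 \frac{\sqrt{146}}{5} = - \frac{3 \sqrt{146}}{5}$)
$\left(A{\left(-7,1 \right)} + 20\right)^{2} = \left(- \frac{3 \sqrt{146}}{5} + 20\right)^{2} = \left(20 - \frac{3 \sqrt{146}}{5}\right)^{2}$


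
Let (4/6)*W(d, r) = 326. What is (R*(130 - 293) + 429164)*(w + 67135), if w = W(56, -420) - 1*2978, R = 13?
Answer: 27606751070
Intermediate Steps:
W(d, r) = 489 (W(d, r) = (3/2)*326 = 489)
w = -2489 (w = 489 - 1*2978 = 489 - 2978 = -2489)
(R*(130 - 293) + 429164)*(w + 67135) = (13*(130 - 293) + 429164)*(-2489 + 67135) = (13*(-163) + 429164)*64646 = (-2119 + 429164)*64646 = 427045*64646 = 27606751070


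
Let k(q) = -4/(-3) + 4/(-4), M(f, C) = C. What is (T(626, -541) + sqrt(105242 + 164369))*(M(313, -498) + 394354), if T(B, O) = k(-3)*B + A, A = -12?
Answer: 232375040/3 + 393856*sqrt(269611) ≈ 2.8196e+8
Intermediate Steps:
k(q) = 1/3 (k(q) = -4*(-1/3) + 4*(-1/4) = 4/3 - 1 = 1/3)
T(B, O) = -12 + B/3 (T(B, O) = B/3 - 12 = -12 + B/3)
(T(626, -541) + sqrt(105242 + 164369))*(M(313, -498) + 394354) = ((-12 + (1/3)*626) + sqrt(105242 + 164369))*(-498 + 394354) = ((-12 + 626/3) + sqrt(269611))*393856 = (590/3 + sqrt(269611))*393856 = 232375040/3 + 393856*sqrt(269611)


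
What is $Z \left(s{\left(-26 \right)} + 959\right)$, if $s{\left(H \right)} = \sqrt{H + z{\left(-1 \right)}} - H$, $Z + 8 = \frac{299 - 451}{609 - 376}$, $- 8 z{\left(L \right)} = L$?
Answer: $- \frac{1985760}{233} - \frac{1512 i \sqrt{46}}{233} \approx -8522.6 - 44.012 i$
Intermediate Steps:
$z{\left(L \right)} = - \frac{L}{8}$
$Z = - \frac{2016}{233}$ ($Z = -8 + \frac{299 - 451}{609 - 376} = -8 - \frac{152}{233} = - \frac{2016}{233} \approx -8.6524$)
$s{\left(H \right)} = \sqrt{\frac{1}{8} + H} - H$ ($s{\left(H \right)} = \sqrt{H - - \frac{1}{8}} - H = \sqrt{H + \frac{1}{8}} - H = \sqrt{\frac{1}{8} + H} - H$)
$Z \left(s{\left(-26 \right)} + 959\right) = - \frac{2016 \left(\left(\left(-1\right) \left(-26\right) + \frac{\sqrt{2 + 16 \left(-26\right)}}{4}\right) + 959\right)}{233} = - \frac{2016 \left(\left(26 + \frac{\sqrt{2 - 416}}{4}\right) + 959\right)}{233} = - \frac{2016 \left(\left(26 + \frac{\sqrt{-414}}{4}\right) + 959\right)}{233} = - \frac{2016 \left(\left(26 + \frac{3 i \sqrt{46}}{4}\right) + 959\right)}{233} = - \frac{2016 \left(985 + \frac{3 i \sqrt{46}}{4}\right)}{233} = - \frac{1985760}{233} - \frac{1512 i \sqrt{46}}{233}$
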